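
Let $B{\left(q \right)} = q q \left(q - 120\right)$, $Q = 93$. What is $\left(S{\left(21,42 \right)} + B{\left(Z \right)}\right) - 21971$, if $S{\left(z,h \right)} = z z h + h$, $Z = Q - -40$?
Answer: $226550$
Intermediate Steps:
$Z = 133$ ($Z = 93 - -40 = 93 + 40 = 133$)
$B{\left(q \right)} = q^{2} \left(-120 + q\right)$
$S{\left(z,h \right)} = h + h z^{2}$ ($S{\left(z,h \right)} = z^{2} h + h = h z^{2} + h = h + h z^{2}$)
$\left(S{\left(21,42 \right)} + B{\left(Z \right)}\right) - 21971 = \left(42 \left(1 + 21^{2}\right) + 133^{2} \left(-120 + 133\right)\right) - 21971 = \left(42 \left(1 + 441\right) + 17689 \cdot 13\right) - 21971 = \left(42 \cdot 442 + 229957\right) - 21971 = \left(18564 + 229957\right) - 21971 = 248521 - 21971 = 226550$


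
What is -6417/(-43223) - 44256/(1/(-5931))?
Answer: 11345274015345/43223 ≈ 2.6248e+8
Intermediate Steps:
-6417/(-43223) - 44256/(1/(-5931)) = -6417*(-1/43223) - 44256/(-1/5931) = 6417/43223 - 44256*(-5931) = 6417/43223 + 262482336 = 11345274015345/43223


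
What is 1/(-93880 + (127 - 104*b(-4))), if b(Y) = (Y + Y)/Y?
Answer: -1/93961 ≈ -1.0643e-5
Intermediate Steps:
b(Y) = 2 (b(Y) = (2*Y)/Y = 2)
1/(-93880 + (127 - 104*b(-4))) = 1/(-93880 + (127 - 104*2)) = 1/(-93880 + (127 - 208)) = 1/(-93880 - 81) = 1/(-93961) = -1/93961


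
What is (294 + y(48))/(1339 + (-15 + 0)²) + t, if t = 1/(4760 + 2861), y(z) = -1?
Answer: 2234517/11919244 ≈ 0.18747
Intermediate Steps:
t = 1/7621 ≈ 0.00013122
(294 + y(48))/(1339 + (-15 + 0)²) + t = (294 - 1)/(1339 + (-15 + 0)²) + 1/7621 = 293/(1339 + (-15)²) + 1/7621 = 293/(1339 + 225) + 1/7621 = 293/1564 + 1/7621 = 2234517/11919244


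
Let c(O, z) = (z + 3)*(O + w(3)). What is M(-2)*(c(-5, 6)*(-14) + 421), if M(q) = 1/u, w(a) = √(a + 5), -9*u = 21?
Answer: -3153/7 + 108*√2 ≈ -297.69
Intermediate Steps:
u = -7/3 (u = -⅑*21 = -7/3 ≈ -2.3333)
w(a) = √(5 + a)
M(q) = -3/7 (M(q) = 1/(-7/3) = -3/7)
c(O, z) = (3 + z)*(O + 2*√2) (c(O, z) = (z + 3)*(O + √(5 + 3)) = (3 + z)*(O + √8) = (3 + z)*(O + 2*√2))
M(-2)*(c(-5, 6)*(-14) + 421) = -3*((3*(-5) + 6*√2 - 5*6 + 2*6*√2)*(-14) + 421)/7 = -3*((-15 + 6*√2 - 30 + 12*√2)*(-14) + 421)/7 = -3*((-45 + 18*√2)*(-14) + 421)/7 = -3*((630 - 252*√2) + 421)/7 = -3*(1051 - 252*√2)/7 = -3153/7 + 108*√2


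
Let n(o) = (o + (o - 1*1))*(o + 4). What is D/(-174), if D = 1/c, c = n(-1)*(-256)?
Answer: -1/400896 ≈ -2.4944e-6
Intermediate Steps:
n(o) = (-1 + 2*o)*(4 + o) (n(o) = (o + (o - 1))*(4 + o) = (o + (-1 + o))*(4 + o) = (-1 + 2*o)*(4 + o))
c = 2304 (c = (-4 + 2*(-1)**2 + 7*(-1))*(-256) = (-4 + 2*1 - 7)*(-256) = (-4 + 2 - 7)*(-256) = -9*(-256) = 2304)
D = 1/2304 ≈ 0.00043403
D/(-174) = (1/2304)/(-174) = (1/2304)*(-1/174) = -1/400896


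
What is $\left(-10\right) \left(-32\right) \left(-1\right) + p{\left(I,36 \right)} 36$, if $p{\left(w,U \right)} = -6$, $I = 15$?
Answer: $-536$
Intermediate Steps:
$\left(-10\right) \left(-32\right) \left(-1\right) + p{\left(I,36 \right)} 36 = \left(-10\right) \left(-32\right) \left(-1\right) - 216 = 320 \left(-1\right) - 216 = -320 - 216 = -536$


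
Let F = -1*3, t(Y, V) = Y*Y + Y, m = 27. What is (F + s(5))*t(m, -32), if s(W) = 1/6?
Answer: -2142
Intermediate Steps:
t(Y, V) = Y + Y**2 (t(Y, V) = Y**2 + Y = Y + Y**2)
s(W) = 1/6
F = -3
(F + s(5))*t(m, -32) = (-3 + 1/6)*(27*(1 + 27)) = -153*28/2 = -17/6*756 = -2142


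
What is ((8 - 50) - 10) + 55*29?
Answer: 1543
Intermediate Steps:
((8 - 50) - 10) + 55*29 = (-42 - 10) + 1595 = -52 + 1595 = 1543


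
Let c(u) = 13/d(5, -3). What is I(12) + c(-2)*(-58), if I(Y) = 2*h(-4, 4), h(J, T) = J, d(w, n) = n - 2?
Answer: 714/5 ≈ 142.80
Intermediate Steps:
d(w, n) = -2 + n
I(Y) = -8 (I(Y) = 2*(-4) = -8)
c(u) = -13/5 (c(u) = 13/(-2 - 3) = 13/(-5) = 13*(-1/5) = -13/5)
I(12) + c(-2)*(-58) = -8 - 13/5*(-58) = -8 + 754/5 = 714/5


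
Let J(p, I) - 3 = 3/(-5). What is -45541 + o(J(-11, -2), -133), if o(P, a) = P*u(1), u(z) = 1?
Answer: -227693/5 ≈ -45539.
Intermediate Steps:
J(p, I) = 12/5 (J(p, I) = 3 + 3/(-5) = 3 + 3*(-1/5) = 3 - 3/5 = 12/5)
o(P, a) = P (o(P, a) = P*1 = P)
-45541 + o(J(-11, -2), -133) = -45541 + 12/5 = -227693/5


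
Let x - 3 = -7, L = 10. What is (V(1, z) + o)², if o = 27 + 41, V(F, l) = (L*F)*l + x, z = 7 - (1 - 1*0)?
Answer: 15376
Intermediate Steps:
x = -4 (x = 3 - 7 = -4)
z = 6 (z = 7 - (1 + 0) = 7 - 1*1 = 7 - 1 = 6)
V(F, l) = -4 + 10*F*l (V(F, l) = (10*F)*l - 4 = 10*F*l - 4 = -4 + 10*F*l)
o = 68
(V(1, z) + o)² = ((-4 + 10*1*6) + 68)² = ((-4 + 60) + 68)² = (56 + 68)² = 124² = 15376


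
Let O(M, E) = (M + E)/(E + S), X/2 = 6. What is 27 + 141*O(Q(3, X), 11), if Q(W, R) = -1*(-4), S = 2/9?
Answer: 21762/101 ≈ 215.47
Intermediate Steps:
X = 12 (X = 2*6 = 12)
S = 2/9 (S = 2*(⅑) = 2/9 ≈ 0.22222)
Q(W, R) = 4
O(M, E) = (E + M)/(2/9 + E) (O(M, E) = (M + E)/(E + 2/9) = (E + M)/(2/9 + E))
27 + 141*O(Q(3, X), 11) = 27 + 141*(9*(11 + 4)/(2 + 9*11)) = 27 + 141*(9*15/(2 + 99)) = 27 + 141*(9*15/101) = 27 + 141*(9*(1/101)*15) = 27 + 141*(135/101) = 27 + 19035/101 = 21762/101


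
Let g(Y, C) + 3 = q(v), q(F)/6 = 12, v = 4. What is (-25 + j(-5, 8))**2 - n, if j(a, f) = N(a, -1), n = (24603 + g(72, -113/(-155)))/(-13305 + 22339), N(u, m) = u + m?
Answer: 4328501/4517 ≈ 958.27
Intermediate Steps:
q(F) = 72 (q(F) = 6*12 = 72)
g(Y, C) = 69 (g(Y, C) = -3 + 72 = 69)
N(u, m) = m + u
n = 12336/4517 (n = (24603 + 69)/(-13305 + 22339) = 24672/9034 = 24672*(1/9034) = 12336/4517 ≈ 2.7310)
j(a, f) = -1 + a
(-25 + j(-5, 8))**2 - n = (-25 + (-1 - 5))**2 - 1*12336/4517 = (-25 - 6)**2 - 12336/4517 = (-31)**2 - 12336/4517 = 961 - 12336/4517 = 4328501/4517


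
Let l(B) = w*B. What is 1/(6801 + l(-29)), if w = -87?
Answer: 1/9324 ≈ 0.00010725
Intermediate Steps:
l(B) = -87*B
1/(6801 + l(-29)) = 1/(6801 - 87*(-29)) = 1/(6801 + 2523) = 1/9324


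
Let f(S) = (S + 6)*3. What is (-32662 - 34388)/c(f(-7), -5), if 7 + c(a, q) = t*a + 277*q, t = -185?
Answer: 7450/93 ≈ 80.108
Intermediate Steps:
f(S) = 18 + 3*S (f(S) = (6 + S)*3 = 18 + 3*S)
c(a, q) = -7 - 185*a + 277*q (c(a, q) = -7 + (-185*a + 277*q) = -7 - 185*a + 277*q)
(-32662 - 34388)/c(f(-7), -5) = (-32662 - 34388)/(-7 - 185*(18 + 3*(-7)) + 277*(-5)) = -67050/(-7 - 185*(18 - 21) - 1385) = -67050/(-7 - 185*(-3) - 1385) = -67050/(-7 + 555 - 1385) = -67050/(-837) = -67050*(-1/837) = 7450/93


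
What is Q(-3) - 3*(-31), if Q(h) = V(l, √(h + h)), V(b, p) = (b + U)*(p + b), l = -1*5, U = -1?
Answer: 123 - 6*I*√6 ≈ 123.0 - 14.697*I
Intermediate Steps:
l = -5
V(b, p) = (-1 + b)*(b + p) (V(b, p) = (b - 1)*(p + b) = (-1 + b)*(b + p))
Q(h) = 30 - 6*√2*√h (Q(h) = (-5)² - 1*(-5) - √(h + h) - 5*√(h + h) = 25 + 5 - √(2*h) - 5*√2*√h = 25 + 5 - √2*√h - 5*√2*√h = 30 - 6*√2*√h)
Q(-3) - 3*(-31) = (30 - 6*√2*√(-3)) - 3*(-31) = (30 - 6*√2*I*√3) + 93 = (30 - 6*I*√6) + 93 = 123 - 6*I*√6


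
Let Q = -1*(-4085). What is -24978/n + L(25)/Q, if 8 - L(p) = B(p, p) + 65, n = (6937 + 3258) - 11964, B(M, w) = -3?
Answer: 101939604/7226365 ≈ 14.107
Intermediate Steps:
n = -1769 (n = 10195 - 11964 = -1769)
Q = 4085
L(p) = -54 (L(p) = 8 - (-3 + 65) = 8 - 1*62 = 8 - 62 = -54)
-24978/n + L(25)/Q = -24978/(-1769) - 54/4085 = -24978*(-1/1769) - 54*1/4085 = 24978/1769 - 54/4085 = 101939604/7226365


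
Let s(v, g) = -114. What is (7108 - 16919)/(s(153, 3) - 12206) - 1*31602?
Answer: -389326829/12320 ≈ -31601.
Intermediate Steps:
(7108 - 16919)/(s(153, 3) - 12206) - 1*31602 = (7108 - 16919)/(-114 - 12206) - 1*31602 = -9811/(-12320) - 31602 = -9811*(-1/12320) - 31602 = 9811/12320 - 31602 = -389326829/12320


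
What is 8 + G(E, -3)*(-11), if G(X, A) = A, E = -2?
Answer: 41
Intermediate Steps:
8 + G(E, -3)*(-11) = 8 - 3*(-11) = 8 + 33 = 41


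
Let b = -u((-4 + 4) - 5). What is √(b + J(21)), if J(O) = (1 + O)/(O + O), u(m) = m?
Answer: 2*√609/21 ≈ 2.3503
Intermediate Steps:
b = 5 (b = -((-4 + 4) - 5) = -(0 - 5) = -1*(-5) = 5)
J(O) = (1 + O)/(2*O) (J(O) = (1 + O)/((2*O)) = (1 + O)*(1/(2*O)) = (1 + O)/(2*O))
√(b + J(21)) = √(5 + (½)*(1 + 21)/21) = √(5 + (½)*(1/21)*22) = √(5 + 11/21) = √(116/21) = 2*√609/21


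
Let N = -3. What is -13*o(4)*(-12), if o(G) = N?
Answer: -468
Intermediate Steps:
o(G) = -3
-13*o(4)*(-12) = -13*(-3)*(-12) = 39*(-12) = -468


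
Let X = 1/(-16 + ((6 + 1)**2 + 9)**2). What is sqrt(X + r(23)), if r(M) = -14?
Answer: I*sqrt(4359003)/558 ≈ 3.7416*I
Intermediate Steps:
X = 1/3348 (X = 1/(-16 + (7**2 + 9)**2) = 1/(-16 + (49 + 9)**2) = 1/(-16 + 58**2) = 1/(-16 + 3364) = 1/3348 ≈ 0.00029869)
sqrt(X + r(23)) = sqrt(1/3348 - 14) = sqrt(-46871/3348) = I*sqrt(4359003)/558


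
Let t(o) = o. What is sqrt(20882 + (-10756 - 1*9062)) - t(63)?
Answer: -63 + 2*sqrt(266) ≈ -30.381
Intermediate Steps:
sqrt(20882 + (-10756 - 1*9062)) - t(63) = sqrt(20882 + (-10756 - 1*9062)) - 1*63 = sqrt(20882 + (-10756 - 9062)) - 63 = sqrt(20882 - 19818) - 63 = sqrt(1064) - 63 = 2*sqrt(266) - 63 = -63 + 2*sqrt(266)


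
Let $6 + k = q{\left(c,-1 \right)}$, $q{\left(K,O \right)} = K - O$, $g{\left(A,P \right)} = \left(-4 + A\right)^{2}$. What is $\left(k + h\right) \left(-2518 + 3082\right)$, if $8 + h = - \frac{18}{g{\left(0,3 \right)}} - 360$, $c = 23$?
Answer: $- \frac{396069}{2} \approx -1.9803 \cdot 10^{5}$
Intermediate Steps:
$h = - \frac{2953}{8}$ ($h = -8 - \left(360 + \frac{18}{\left(-4 + 0\right)^{2}}\right) = -8 - \left(360 + \frac{18}{\left(-4\right)^{2}}\right) = -8 - \left(360 + \frac{18}{16}\right) = -8 - \frac{2889}{8} = - \frac{2953}{8} \approx -369.13$)
$k = 18$ ($k = -6 + \left(23 - -1\right) = -6 + \left(23 + 1\right) = -6 + 24 = 18$)
$\left(k + h\right) \left(-2518 + 3082\right) = \left(18 - \frac{2953}{8}\right) \left(-2518 + 3082\right) = \left(- \frac{2809}{8}\right) 564 = - \frac{396069}{2}$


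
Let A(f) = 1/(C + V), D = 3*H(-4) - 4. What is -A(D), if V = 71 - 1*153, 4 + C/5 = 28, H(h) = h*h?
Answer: -1/38 ≈ -0.026316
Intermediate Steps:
H(h) = h**2
D = 44 (D = 3*(-4)**2 - 4 = 3*16 - 4 = 48 - 4 = 44)
C = 120 (C = -20 + 5*28 = -20 + 140 = 120)
V = -82 (V = 71 - 153 = -82)
A(f) = 1/38 (A(f) = 1/(120 - 82) = 1/38)
-A(D) = -1*1/38 = -1/38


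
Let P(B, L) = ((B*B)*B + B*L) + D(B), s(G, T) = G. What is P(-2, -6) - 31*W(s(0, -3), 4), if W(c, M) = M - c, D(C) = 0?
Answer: -120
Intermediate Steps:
P(B, L) = B³ + B*L (P(B, L) = ((B*B)*B + B*L) + 0 = (B²*B + B*L) + 0 = (B³ + B*L) + 0 = B³ + B*L)
P(-2, -6) - 31*W(s(0, -3), 4) = -2*(-6 + (-2)²) - 31*(4 - 1*0) = -2*(-6 + 4) - 31*(4 + 0) = -2*(-2) - 31*4 = 4 - 124 = -120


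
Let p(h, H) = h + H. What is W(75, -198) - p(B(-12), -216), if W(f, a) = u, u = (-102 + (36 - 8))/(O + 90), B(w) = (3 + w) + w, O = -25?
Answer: 15331/65 ≈ 235.86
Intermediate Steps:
B(w) = 3 + 2*w
u = -74/65 (u = (-102 + (36 - 8))/(-25 + 90) = (-102 + 28)/65 = -74*1/65 = -74/65 ≈ -1.1385)
W(f, a) = -74/65
p(h, H) = H + h
W(75, -198) - p(B(-12), -216) = -74/65 - (-216 + (3 + 2*(-12))) = -74/65 - (-216 + (3 - 24)) = -74/65 - (-216 - 21) = -74/65 - 1*(-237) = -74/65 + 237 = 15331/65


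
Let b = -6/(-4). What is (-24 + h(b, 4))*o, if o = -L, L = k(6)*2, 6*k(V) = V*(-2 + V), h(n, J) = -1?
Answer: 200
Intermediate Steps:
b = 3/2 (b = -6*(-¼) = 3/2 ≈ 1.5000)
k(V) = V*(-2 + V)/6 (k(V) = (V*(-2 + V))/6 = V*(-2 + V)/6)
L = 8 (L = ((⅙)*6*(-2 + 6))*2 = ((⅙)*6*4)*2 = 4*2 = 8)
o = -8 (o = -1*8 = -8)
(-24 + h(b, 4))*o = (-24 - 1)*(-8) = -25*(-8) = 200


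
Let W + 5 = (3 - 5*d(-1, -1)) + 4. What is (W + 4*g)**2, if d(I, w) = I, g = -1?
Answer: 9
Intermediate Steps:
W = 7 (W = -5 + ((3 - 5*(-1)) + 4) = -5 + ((3 + 5) + 4) = -5 + (8 + 4) = -5 + 12 = 7)
(W + 4*g)**2 = (7 + 4*(-1))**2 = (7 - 4)**2 = 3**2 = 9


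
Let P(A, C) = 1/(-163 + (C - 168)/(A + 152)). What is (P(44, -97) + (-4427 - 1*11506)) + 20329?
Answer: 141608152/32213 ≈ 4396.0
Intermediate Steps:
P(A, C) = 1/(-163 + (-168 + C)/(152 + A))
(P(44, -97) + (-4427 - 1*11506)) + 20329 = ((-152 - 1*44)/(24944 - 1*(-97) + 163*44) + (-4427 - 1*11506)) + 20329 = ((-152 - 44)/(24944 + 97 + 7172) + (-4427 - 11506)) + 20329 = (-196/32213 - 15933) + 20329 = -513249925/32213 + 20329 = 141608152/32213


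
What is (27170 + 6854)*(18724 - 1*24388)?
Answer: -192711936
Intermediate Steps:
(27170 + 6854)*(18724 - 1*24388) = 34024*(18724 - 24388) = 34024*(-5664) = -192711936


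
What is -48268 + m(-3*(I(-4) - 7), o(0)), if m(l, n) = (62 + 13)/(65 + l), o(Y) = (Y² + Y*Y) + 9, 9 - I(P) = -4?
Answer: -2268521/47 ≈ -48266.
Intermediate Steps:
I(P) = 13 (I(P) = 9 - 1*(-4) = 9 + 4 = 13)
o(Y) = 9 + 2*Y² (o(Y) = (Y² + Y²) + 9 = 2*Y² + 9 = 9 + 2*Y²)
m(l, n) = 75/(65 + l)
-48268 + m(-3*(I(-4) - 7), o(0)) = -48268 + 75/(65 - 3*(13 - 7)) = -48268 + 75/(65 - 3*6) = -48268 + 75/(65 - 18) = -48268 + 75/47 = -2268521/47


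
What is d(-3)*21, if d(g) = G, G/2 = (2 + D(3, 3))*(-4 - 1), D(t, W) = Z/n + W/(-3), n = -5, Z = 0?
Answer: -210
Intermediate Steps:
D(t, W) = -W/3 (D(t, W) = 0/(-5) + W/(-3) = 0*(-⅕) + W*(-⅓) = 0 - W/3 = -W/3)
G = -10 (G = 2*((2 - ⅓*3)*(-4 - 1)) = 2*((2 - 1)*(-5)) = 2*(1*(-5)) = 2*(-5) = -10)
d(g) = -10
d(-3)*21 = -10*21 = -210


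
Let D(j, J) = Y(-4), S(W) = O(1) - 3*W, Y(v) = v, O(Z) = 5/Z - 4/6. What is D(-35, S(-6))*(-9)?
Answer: 36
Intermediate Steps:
O(Z) = -⅔ + 5/Z (O(Z) = 5/Z - 4*⅙ = 5/Z - ⅔ = -⅔ + 5/Z)
S(W) = 13/3 - 3*W (S(W) = (-⅔ + 5/1) - 3*W = (-⅔ + 5*1) - 3*W = (-⅔ + 5) - 3*W = 13/3 - 3*W)
D(j, J) = -4
D(-35, S(-6))*(-9) = -4*(-9) = 36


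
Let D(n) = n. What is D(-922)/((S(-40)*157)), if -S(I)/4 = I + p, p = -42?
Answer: -461/25748 ≈ -0.017904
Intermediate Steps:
S(I) = 168 - 4*I (S(I) = -4*(I - 42) = -4*(-42 + I) = 168 - 4*I)
D(-922)/((S(-40)*157)) = -922*1/(157*(168 - 4*(-40))) = -922*1/(157*(168 + 160)) = -922/(328*157) = -922/51496 = -922*1/51496 = -461/25748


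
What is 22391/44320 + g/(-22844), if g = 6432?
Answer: 56608441/253111520 ≈ 0.22365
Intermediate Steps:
22391/44320 + g/(-22844) = 22391/44320 + 6432/(-22844) = 22391*(1/44320) + 6432*(-1/22844) = 22391/44320 - 1608/5711 = 56608441/253111520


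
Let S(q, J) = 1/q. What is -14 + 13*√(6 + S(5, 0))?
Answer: -14 + 13*√155/5 ≈ 18.370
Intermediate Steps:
-14 + 13*√(6 + S(5, 0)) = -14 + 13*√(6 + 1/5) = -14 + 13*√(6 + ⅕) = -14 + 13*√(31/5) = -14 + 13*(√155/5) = -14 + 13*√155/5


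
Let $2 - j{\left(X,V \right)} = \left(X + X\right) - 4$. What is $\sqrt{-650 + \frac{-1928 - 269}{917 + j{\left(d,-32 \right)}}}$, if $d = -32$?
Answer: $\frac{i \sqrt{635378289}}{987} \approx 25.539 i$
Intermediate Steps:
$j{\left(X,V \right)} = 6 - 2 X$ ($j{\left(X,V \right)} = 2 - \left(\left(X + X\right) - 4\right) = 2 - \left(2 X - 4\right) = 2 - \left(-4 + 2 X\right) = 6 - 2 X$)
$\sqrt{-650 + \frac{-1928 - 269}{917 + j{\left(d,-32 \right)}}} = \sqrt{-650 + \frac{-1928 - 269}{917 + \left(6 - -64\right)}} = \sqrt{-650 - \frac{2197}{917 + \left(6 + 64\right)}} = \sqrt{-650 - \frac{2197}{917 + 70}} = \sqrt{-650 - \frac{2197}{987}} = \sqrt{- \frac{643747}{987}} = \frac{i \sqrt{635378289}}{987}$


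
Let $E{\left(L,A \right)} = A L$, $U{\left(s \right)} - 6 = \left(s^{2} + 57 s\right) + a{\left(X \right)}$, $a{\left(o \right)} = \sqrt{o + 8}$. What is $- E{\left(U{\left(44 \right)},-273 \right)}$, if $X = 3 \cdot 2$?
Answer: $1214850 + 273 \sqrt{14} \approx 1.2159 \cdot 10^{6}$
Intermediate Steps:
$X = 6$
$a{\left(o \right)} = \sqrt{8 + o}$
$U{\left(s \right)} = 6 + \sqrt{14} + s^{2} + 57 s$ ($U{\left(s \right)} = 6 + \left(\left(s^{2} + 57 s\right) + \sqrt{8 + 6}\right) = 6 + \left(\left(s^{2} + 57 s\right) + \sqrt{14}\right) = 6 + \left(\sqrt{14} + s^{2} + 57 s\right) = 6 + \sqrt{14} + s^{2} + 57 s$)
$- E{\left(U{\left(44 \right)},-273 \right)} = - \left(-273\right) \left(6 + \sqrt{14} + 44^{2} + 57 \cdot 44\right) = - \left(-273\right) \left(6 + \sqrt{14} + 1936 + 2508\right) = - \left(-273\right) \left(4450 + \sqrt{14}\right) = - (-1214850 - 273 \sqrt{14}) = 1214850 + 273 \sqrt{14}$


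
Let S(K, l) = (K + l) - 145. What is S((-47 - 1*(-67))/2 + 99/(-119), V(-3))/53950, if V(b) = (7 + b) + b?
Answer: -3209/1284010 ≈ -0.0024992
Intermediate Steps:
V(b) = 7 + 2*b
S(K, l) = -145 + K + l
S((-47 - 1*(-67))/2 + 99/(-119), V(-3))/53950 = (-145 + ((-47 - 1*(-67))/2 + 99/(-119)) + (7 + 2*(-3)))/53950 = (-145 + ((-47 + 67)*(½) + 99*(-1/119)) + (7 - 6))*(1/53950) = (-145 + (20*(½) - 99/119) + 1)*(1/53950) = (-145 + (10 - 99/119) + 1)*(1/53950) = (-145 + 1091/119 + 1)*(1/53950) = -16045/119*1/53950 = -3209/1284010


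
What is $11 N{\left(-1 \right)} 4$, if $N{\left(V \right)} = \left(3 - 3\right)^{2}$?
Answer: $0$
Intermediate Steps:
$N{\left(V \right)} = 0$ ($N{\left(V \right)} = 0^{2} = 0$)
$11 N{\left(-1 \right)} 4 = 11 \cdot 0 \cdot 4 = 0 \cdot 4 = 0$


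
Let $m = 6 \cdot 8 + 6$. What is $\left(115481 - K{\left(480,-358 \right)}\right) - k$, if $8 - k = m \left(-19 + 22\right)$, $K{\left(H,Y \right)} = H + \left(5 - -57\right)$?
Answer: $115093$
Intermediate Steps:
$m = 54$ ($m = 48 + 6 = 54$)
$K{\left(H,Y \right)} = 62 + H$ ($K{\left(H,Y \right)} = H + \left(5 + 57\right) = H + 62 = 62 + H$)
$k = -154$ ($k = 8 - 54 \left(-19 + 22\right) = 8 - 54 \cdot 3 = 8 - 162 = -154$)
$\left(115481 - K{\left(480,-358 \right)}\right) - k = \left(115481 - \left(62 + 480\right)\right) - -154 = \left(115481 - 542\right) + 154 = 114939 + 154 = 115093$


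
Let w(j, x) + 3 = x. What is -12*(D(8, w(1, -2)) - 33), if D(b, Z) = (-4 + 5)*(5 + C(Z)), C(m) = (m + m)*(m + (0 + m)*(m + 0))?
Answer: 2736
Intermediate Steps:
w(j, x) = -3 + x
C(m) = 2*m*(m + m²) (C(m) = (2*m)*(m + m*m) = (2*m)*(m + m²) = 2*m*(m + m²))
D(b, Z) = 5 + 2*Z²*(1 + Z) (D(b, Z) = (-4 + 5)*(5 + 2*Z²*(1 + Z)) = 1*(5 + 2*Z²*(1 + Z)) = 5 + 2*Z²*(1 + Z))
-12*(D(8, w(1, -2)) - 33) = -12*((5 + 2*(-3 - 2)²*(1 + (-3 - 2))) - 33) = -12*((5 + 2*(-5)²*(1 - 5)) - 33) = -12*((5 + 2*25*(-4)) - 33) = -12*((5 - 200) - 33) = -12*(-195 - 33) = -12*(-228) = 2736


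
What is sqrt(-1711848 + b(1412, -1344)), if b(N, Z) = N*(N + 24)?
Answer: 2*sqrt(78946) ≈ 561.95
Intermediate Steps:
b(N, Z) = N*(24 + N)
sqrt(-1711848 + b(1412, -1344)) = sqrt(-1711848 + 1412*(24 + 1412)) = sqrt(-1711848 + 1412*1436) = sqrt(-1711848 + 2027632) = sqrt(315784) = 2*sqrt(78946)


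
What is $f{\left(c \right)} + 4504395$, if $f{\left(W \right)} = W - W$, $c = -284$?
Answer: $4504395$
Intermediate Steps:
$f{\left(W \right)} = 0$
$f{\left(c \right)} + 4504395 = 0 + 4504395 = 4504395$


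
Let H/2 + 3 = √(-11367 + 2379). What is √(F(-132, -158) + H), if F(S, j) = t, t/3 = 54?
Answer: 2*√(39 + I*√2247) ≈ 14.169 + 6.6909*I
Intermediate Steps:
t = 162 (t = 3*54 = 162)
F(S, j) = 162
H = -6 + 4*I*√2247 (H = -6 + 2*√(-11367 + 2379) = -6 + 2*√(-8988) = -6 + 2*(2*I*√2247) = -6 + 4*I*√2247 ≈ -6.0 + 189.61*I)
√(F(-132, -158) + H) = √(162 + (-6 + 4*I*√2247)) = √(156 + 4*I*√2247)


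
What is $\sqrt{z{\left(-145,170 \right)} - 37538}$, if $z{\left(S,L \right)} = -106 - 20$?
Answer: $4 i \sqrt{2354} \approx 194.07 i$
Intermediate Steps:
$z{\left(S,L \right)} = -126$ ($z{\left(S,L \right)} = -106 - 20 = -126$)
$\sqrt{z{\left(-145,170 \right)} - 37538} = \sqrt{-126 - 37538} = \sqrt{-37664} = 4 i \sqrt{2354}$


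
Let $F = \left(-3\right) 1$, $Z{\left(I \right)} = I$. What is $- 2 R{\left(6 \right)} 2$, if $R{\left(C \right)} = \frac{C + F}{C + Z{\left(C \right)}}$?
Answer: $-1$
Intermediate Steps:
$F = -3$
$R{\left(C \right)} = \frac{-3 + C}{2 C}$ ($R{\left(C \right)} = \frac{C - 3}{C + C} = \frac{-3 + C}{2 C}$)
$- 2 R{\left(6 \right)} 2 = - 2 \frac{-3 + 6}{2 \cdot 6} \cdot 2 = - 2 \cdot \frac{1}{2} \cdot \frac{1}{6} \cdot 3 \cdot 2 = \left(-2\right) \frac{1}{4} \cdot 2 = \left(- \frac{1}{2}\right) 2 = -1$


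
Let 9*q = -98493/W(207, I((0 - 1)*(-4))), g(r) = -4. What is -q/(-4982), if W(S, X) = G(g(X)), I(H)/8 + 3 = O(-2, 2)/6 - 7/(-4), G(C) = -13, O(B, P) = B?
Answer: 32831/194298 ≈ 0.16897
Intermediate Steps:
I(H) = -38/3 (I(H) = -24 + 8*(-2/6 - 7/(-4)) = -24 + 8*(-2*1/6 - 7*(-1/4)) = -24 + 8*(-1/3 + 7/4) = -24 + 8*(17/12) = -24 + 34/3 = -38/3)
W(S, X) = -13
q = 32831/39 (q = (-98493/(-13))/9 = (-98493*(-1/13))/9 = (1/9)*(98493/13) = 32831/39 ≈ 841.82)
-q/(-4982) = -32831/(39*(-4982)) = -32831*(-1)/(39*4982) = -1*(-32831/194298) = 32831/194298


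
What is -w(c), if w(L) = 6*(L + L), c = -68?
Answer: 816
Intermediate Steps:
w(L) = 12*L (w(L) = 6*(2*L) = 12*L)
-w(c) = -12*(-68) = -1*(-816) = 816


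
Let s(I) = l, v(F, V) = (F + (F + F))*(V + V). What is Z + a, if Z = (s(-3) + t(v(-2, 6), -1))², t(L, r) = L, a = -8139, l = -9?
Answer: -1578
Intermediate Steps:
v(F, V) = 6*F*V (v(F, V) = (F + 2*F)*(2*V) = (3*F)*(2*V) = 6*F*V)
s(I) = -9
Z = 6561 (Z = (-9 + 6*(-2)*6)² = (-9 - 72)² = (-81)² = 6561)
Z + a = 6561 - 8139 = -1578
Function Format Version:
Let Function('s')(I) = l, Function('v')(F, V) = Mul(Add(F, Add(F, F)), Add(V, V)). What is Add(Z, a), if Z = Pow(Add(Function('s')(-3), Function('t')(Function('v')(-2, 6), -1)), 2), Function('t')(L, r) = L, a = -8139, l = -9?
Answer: -1578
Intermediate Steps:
Function('v')(F, V) = Mul(6, F, V) (Function('v')(F, V) = Mul(Add(F, Mul(2, F)), Mul(2, V)) = Mul(Mul(3, F), Mul(2, V)) = Mul(6, F, V))
Function('s')(I) = -9
Z = 6561 (Z = Pow(Add(-9, Mul(6, -2, 6)), 2) = Pow(Add(-9, -72), 2) = Pow(-81, 2) = 6561)
Add(Z, a) = Add(6561, -8139) = -1578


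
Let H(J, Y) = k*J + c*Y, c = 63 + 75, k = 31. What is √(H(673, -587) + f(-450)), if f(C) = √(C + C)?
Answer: √(-60143 + 30*I) ≈ 0.0612 + 245.24*I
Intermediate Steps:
f(C) = √2*√C (f(C) = √(2*C) = √2*√C)
c = 138
H(J, Y) = 31*J + 138*Y
√(H(673, -587) + f(-450)) = √((31*673 + 138*(-587)) + √2*√(-450)) = √((20863 - 81006) + √2*(15*I*√2)) = √(-60143 + 30*I)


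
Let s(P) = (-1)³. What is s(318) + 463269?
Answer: 463268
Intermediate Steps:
s(P) = -1
s(318) + 463269 = -1 + 463269 = 463268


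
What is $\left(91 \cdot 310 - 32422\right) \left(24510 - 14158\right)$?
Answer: $-43602624$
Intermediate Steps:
$\left(91 \cdot 310 - 32422\right) \left(24510 - 14158\right) = \left(28210 - 32422\right) 10352 = \left(-4212\right) 10352 = -43602624$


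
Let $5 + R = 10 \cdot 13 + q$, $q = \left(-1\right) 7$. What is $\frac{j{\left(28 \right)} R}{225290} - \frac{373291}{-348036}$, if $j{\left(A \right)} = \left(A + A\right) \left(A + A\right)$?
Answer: $\frac{8188029043}{3015731940} \approx 2.7151$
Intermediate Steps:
$q = -7$
$j{\left(A \right)} = 4 A^{2}$ ($j{\left(A \right)} = 2 A 2 A = 4 A^{2}$)
$R = 118$ ($R = -5 + \left(10 \cdot 13 - 7\right) = -5 + \left(130 - 7\right) = -5 + 123 = 118$)
$\frac{j{\left(28 \right)} R}{225290} - \frac{373291}{-348036} = \frac{4 \cdot 28^{2} \cdot 118}{225290} - \frac{373291}{-348036} = 4 \cdot 784 \cdot 118 \cdot \frac{1}{225290} - - \frac{373291}{348036} = 3136 \cdot 118 \cdot \frac{1}{225290} + \frac{373291}{348036} = 370048 \cdot \frac{1}{225290} + \frac{373291}{348036} = \frac{185024}{112645} + \frac{373291}{348036} = \frac{8188029043}{3015731940}$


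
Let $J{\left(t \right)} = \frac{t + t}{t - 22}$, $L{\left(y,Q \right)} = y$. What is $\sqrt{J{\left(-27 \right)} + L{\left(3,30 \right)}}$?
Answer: $\frac{\sqrt{201}}{7} \approx 2.0253$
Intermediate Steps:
$J{\left(t \right)} = \frac{2 t}{-22 + t}$
$\sqrt{J{\left(-27 \right)} + L{\left(3,30 \right)}} = \sqrt{2 \left(-27\right) \frac{1}{-22 - 27} + 3} = \sqrt{2 \left(-27\right) \frac{1}{-49} + 3} = \sqrt{2 \left(-27\right) \left(- \frac{1}{49}\right) + 3} = \sqrt{\frac{54}{49} + 3} = \sqrt{\frac{201}{49}} = \frac{\sqrt{201}}{7}$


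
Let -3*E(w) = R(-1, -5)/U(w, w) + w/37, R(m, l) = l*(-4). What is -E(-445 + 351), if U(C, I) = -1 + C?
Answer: -1934/2109 ≈ -0.91702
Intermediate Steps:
R(m, l) = -4*l
E(w) = -20/(3*(-1 + w)) - w/111 (E(w) = -((-4*(-5))/(-1 + w) + w/37)/3 = -(20/(-1 + w) + w*(1/37))/3 = -(20/(-1 + w) + w/37)/3 = -20/(3*(-1 + w)) - w/111)
-E(-445 + 351) = -(-740 + (-445 + 351) - (-445 + 351)²)/(111*(-1 + (-445 + 351))) = -(-740 - 94 - 1*(-94)²)/(111*(-1 - 94)) = -(-740 - 94 - 1*8836)/(111*(-95)) = -(-1)*(-740 - 94 - 8836)/(111*95) = -(-1)*(-9670)/(111*95) = -1*1934/2109 = -1934/2109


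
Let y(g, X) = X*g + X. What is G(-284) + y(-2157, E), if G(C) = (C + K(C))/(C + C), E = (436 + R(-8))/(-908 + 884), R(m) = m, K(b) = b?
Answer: 115349/3 ≈ 38450.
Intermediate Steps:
E = -107/6 (E = (436 - 8)/(-908 + 884) = 428/(-24) = 428*(-1/24) = -107/6 ≈ -17.833)
y(g, X) = X + X*g
G(C) = 1 (G(C) = (C + C)/(C + C) = (2*C)/((2*C)) = (2*C)*(1/(2*C)) = 1)
G(-284) + y(-2157, E) = 1 - 107*(1 - 2157)/6 = 1 - 107/6*(-2156) = 1 + 115346/3 = 115349/3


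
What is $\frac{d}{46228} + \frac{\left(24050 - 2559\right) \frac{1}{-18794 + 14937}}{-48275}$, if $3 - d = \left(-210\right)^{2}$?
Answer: $- \frac{1172817327361}{1229642841700} \approx -0.95379$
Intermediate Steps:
$d = -44097$ ($d = 3 - \left(-210\right)^{2} = 3 - 44100 = -44097$)
$\frac{d}{46228} + \frac{\left(24050 - 2559\right) \frac{1}{-18794 + 14937}}{-48275} = - \frac{44097}{46228} + \frac{\left(24050 - 2559\right) \frac{1}{-18794 + 14937}}{-48275} = \left(-44097\right) \frac{1}{46228} + \frac{21491}{-3857} \left(- \frac{1}{48275}\right) = - \frac{44097}{46228} + 21491 \left(- \frac{1}{3857}\right) \left(- \frac{1}{48275}\right) = - \frac{44097}{46228} - - \frac{21491}{186196675} = - \frac{44097}{46228} + \frac{21491}{186196675} = - \frac{1172817327361}{1229642841700}$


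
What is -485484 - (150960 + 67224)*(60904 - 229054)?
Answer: 36687154116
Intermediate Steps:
-485484 - (150960 + 67224)*(60904 - 229054) = -485484 - 218184*(-168150) = -485484 - 1*(-36687639600) = -485484 + 36687639600 = 36687154116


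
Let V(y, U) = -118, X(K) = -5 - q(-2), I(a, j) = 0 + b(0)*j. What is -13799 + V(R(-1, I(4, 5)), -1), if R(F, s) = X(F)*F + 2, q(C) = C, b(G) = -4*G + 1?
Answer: -13917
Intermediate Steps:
b(G) = 1 - 4*G
I(a, j) = j (I(a, j) = 0 + (1 - 4*0)*j = 0 + (1 + 0)*j = 0 + 1*j = 0 + j = j)
X(K) = -3 (X(K) = -5 - 1*(-2) = -5 + 2 = -3)
R(F, s) = 2 - 3*F (R(F, s) = -3*F + 2 = 2 - 3*F)
-13799 + V(R(-1, I(4, 5)), -1) = -13799 - 118 = -13917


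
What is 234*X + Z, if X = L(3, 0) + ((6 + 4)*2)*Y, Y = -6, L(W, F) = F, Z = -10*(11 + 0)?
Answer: -28190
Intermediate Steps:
Z = -110 (Z = -10*11 = -110)
X = -120 (X = 0 + ((6 + 4)*2)*(-6) = 0 + (10*2)*(-6) = 0 + 20*(-6) = 0 - 120 = -120)
234*X + Z = 234*(-120) - 110 = -28080 - 110 = -28190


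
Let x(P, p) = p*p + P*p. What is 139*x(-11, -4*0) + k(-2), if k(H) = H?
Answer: -2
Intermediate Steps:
x(P, p) = p² + P*p
139*x(-11, -4*0) + k(-2) = 139*((-4*0)*(-11 - 4*0)) - 2 = 139*(0*(-11 + 0)) - 2 = 139*(0*(-11)) - 2 = 139*0 - 2 = 0 - 2 = -2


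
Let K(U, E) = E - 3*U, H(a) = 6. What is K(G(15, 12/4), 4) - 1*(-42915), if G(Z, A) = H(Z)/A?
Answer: 42913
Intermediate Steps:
G(Z, A) = 6/A
K(G(15, 12/4), 4) - 1*(-42915) = (4 - 18/(12/4)) - 1*(-42915) = (4 - 18/(12*(1/4))) + 42915 = (4 - 18/3) + 42915 = (4 - 3*2) + 42915 = (4 - 6) + 42915 = -2 + 42915 = 42913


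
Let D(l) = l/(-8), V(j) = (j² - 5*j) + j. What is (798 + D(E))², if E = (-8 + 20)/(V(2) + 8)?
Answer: 40717161/64 ≈ 6.3621e+5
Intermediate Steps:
V(j) = j² - 4*j
E = 3 (E = (-8 + 20)/(2*(-4 + 2) + 8) = 12/(2*(-2) + 8) = 12/(-4 + 8) = 12/4 = 12*(¼) = 3)
D(l) = -l/8 (D(l) = l*(-⅛) = -l/8)
(798 + D(E))² = (798 - ⅛*3)² = (798 - 3/8)² = (6381/8)² = 40717161/64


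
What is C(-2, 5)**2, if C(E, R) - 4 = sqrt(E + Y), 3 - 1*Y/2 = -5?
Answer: (4 + sqrt(14))**2 ≈ 59.933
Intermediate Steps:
Y = 16 (Y = 6 - 2*(-5) = 6 + 10 = 16)
C(E, R) = 4 + sqrt(16 + E) (C(E, R) = 4 + sqrt(E + 16) = 4 + sqrt(16 + E))
C(-2, 5)**2 = (4 + sqrt(16 - 2))**2 = (4 + sqrt(14))**2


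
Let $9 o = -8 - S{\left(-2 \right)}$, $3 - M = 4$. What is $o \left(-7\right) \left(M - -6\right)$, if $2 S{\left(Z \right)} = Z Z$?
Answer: $\frac{350}{9} \approx 38.889$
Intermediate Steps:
$M = -1$ ($M = 3 - 4 = -1$)
$S{\left(Z \right)} = \frac{Z^{2}}{2}$ ($S{\left(Z \right)} = \frac{Z Z}{2} = \frac{Z^{2}}{2}$)
$o = - \frac{10}{9}$ ($o = \frac{-8 - \frac{\left(-2\right)^{2}}{2}}{9} = \frac{-8 - \frac{1}{2} \cdot 4}{9} = \frac{-8 - 2}{9} = \frac{1}{9} \left(-10\right) = - \frac{10}{9} \approx -1.1111$)
$o \left(-7\right) \left(M - -6\right) = \left(- \frac{10}{9}\right) \left(-7\right) \left(-1 - -6\right) = \frac{70 \left(-1 + 6\right)}{9} = \frac{70}{9} \cdot 5 = \frac{350}{9}$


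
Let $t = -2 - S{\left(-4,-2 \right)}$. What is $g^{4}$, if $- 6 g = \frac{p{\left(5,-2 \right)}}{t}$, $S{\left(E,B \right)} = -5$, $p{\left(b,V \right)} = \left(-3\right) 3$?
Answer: $\frac{1}{16} \approx 0.0625$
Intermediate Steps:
$p{\left(b,V \right)} = -9$
$t = 3$ ($t = -2 - -5 = -2 + 5 = 3$)
$g = \frac{1}{2}$ ($g = - \frac{\left(-9\right) \frac{1}{3}}{6} = \left(- \frac{1}{6}\right) \left(-3\right) = \frac{1}{2} \approx 0.5$)
$g^{4} = \left(\frac{1}{2}\right)^{4} = \frac{1}{16}$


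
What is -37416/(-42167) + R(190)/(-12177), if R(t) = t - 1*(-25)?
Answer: 446548727/513467559 ≈ 0.86967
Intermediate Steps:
R(t) = 25 + t (R(t) = t + 25 = 25 + t)
-37416/(-42167) + R(190)/(-12177) = -37416/(-42167) + (25 + 190)/(-12177) = -37416*(-1/42167) + 215*(-1/12177) = 37416/42167 - 215/12177 = 446548727/513467559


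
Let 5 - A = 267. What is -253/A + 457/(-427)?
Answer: -11703/111874 ≈ -0.10461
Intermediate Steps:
A = -262 (A = 5 - 1*267 = 5 - 267 = -262)
-253/A + 457/(-427) = -253/(-262) + 457/(-427) = -253*(-1/262) + 457*(-1/427) = 253/262 - 457/427 = -11703/111874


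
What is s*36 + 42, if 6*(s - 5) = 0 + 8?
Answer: 270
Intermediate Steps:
s = 19/3 (s = 5 + (0 + 8)/6 = 5 + (1/6)*8 = 5 + 4/3 = 19/3 ≈ 6.3333)
s*36 + 42 = (19/3)*36 + 42 = 228 + 42 = 270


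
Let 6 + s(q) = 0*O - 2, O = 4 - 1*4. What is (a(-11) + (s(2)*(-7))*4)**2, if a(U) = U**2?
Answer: 119025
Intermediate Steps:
O = 0 (O = 4 - 4 = 0)
s(q) = -8 (s(q) = -6 + (0*0 - 2) = -6 + (0 - 2) = -6 - 2 = -8)
(a(-11) + (s(2)*(-7))*4)**2 = ((-11)**2 - 8*(-7)*4)**2 = (121 + 56*4)**2 = (121 + 224)**2 = 345**2 = 119025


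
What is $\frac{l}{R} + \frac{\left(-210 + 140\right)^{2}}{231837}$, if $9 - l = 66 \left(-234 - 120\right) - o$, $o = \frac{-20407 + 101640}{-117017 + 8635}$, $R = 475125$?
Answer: $\frac{279866346425587}{3979481931122250} \approx 0.070327$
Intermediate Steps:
$o = - \frac{81233}{108382}$ ($o = \frac{81233}{-108382} = 81233 \left(- \frac{1}{108382}\right) = - \frac{81233}{108382} \approx -0.74951$)
$l = \frac{2533131253}{108382}$ ($l = 9 - \left(66 \left(-234 - 120\right) - - \frac{81233}{108382}\right) = 9 - \left(66 \left(-354\right) + \frac{81233}{108382}\right) = 9 - \left(-23364 + \frac{81233}{108382}\right) = 9 - - \frac{2532155815}{108382} = 9 + \frac{2532155815}{108382} = \frac{2533131253}{108382} \approx 23372.0$)
$\frac{l}{R} + \frac{\left(-210 + 140\right)^{2}}{231837} = \frac{2533131253}{108382 \cdot 475125} + \frac{\left(-210 + 140\right)^{2}}{231837} = \frac{2533131253}{108382} \cdot \frac{1}{475125} + \left(-70\right)^{2} \cdot \frac{1}{231837} = \frac{2533131253}{51494997750} + 4900 \cdot \frac{1}{231837} = \frac{2533131253}{51494997750} + \frac{4900}{231837} = \frac{279866346425587}{3979481931122250}$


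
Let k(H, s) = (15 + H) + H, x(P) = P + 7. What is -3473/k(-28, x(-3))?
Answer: 3473/41 ≈ 84.707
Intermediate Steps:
x(P) = 7 + P
k(H, s) = 15 + 2*H
-3473/k(-28, x(-3)) = -3473/(15 + 2*(-28)) = -3473/(15 - 56) = -3473/(-41) = -3473*(-1/41) = 3473/41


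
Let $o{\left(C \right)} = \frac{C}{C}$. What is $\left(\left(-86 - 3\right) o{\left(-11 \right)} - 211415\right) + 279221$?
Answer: $67717$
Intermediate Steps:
$o{\left(C \right)} = 1$
$\left(\left(-86 - 3\right) o{\left(-11 \right)} - 211415\right) + 279221 = \left(\left(-86 - 3\right) 1 - 211415\right) + 279221 = \left(\left(-89\right) 1 - 211415\right) + 279221 = \left(-89 - 211415\right) + 279221 = -211504 + 279221 = 67717$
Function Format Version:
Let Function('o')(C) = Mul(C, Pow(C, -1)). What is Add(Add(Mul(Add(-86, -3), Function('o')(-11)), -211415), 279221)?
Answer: 67717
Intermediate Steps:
Function('o')(C) = 1
Add(Add(Mul(Add(-86, -3), Function('o')(-11)), -211415), 279221) = Add(Add(Mul(Add(-86, -3), 1), -211415), 279221) = Add(Add(Mul(-89, 1), -211415), 279221) = Add(Add(-89, -211415), 279221) = Add(-211504, 279221) = 67717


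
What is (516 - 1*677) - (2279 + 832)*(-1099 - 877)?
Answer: 6147175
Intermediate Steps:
(516 - 1*677) - (2279 + 832)*(-1099 - 877) = (516 - 677) - 3111*(-1976) = -161 - 1*(-6147336) = -161 + 6147336 = 6147175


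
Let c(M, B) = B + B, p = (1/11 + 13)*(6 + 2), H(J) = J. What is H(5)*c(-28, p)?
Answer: 11520/11 ≈ 1047.3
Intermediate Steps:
p = 1152/11 (p = (1/11 + 13)*8 = (144/11)*8 = 1152/11 ≈ 104.73)
c(M, B) = 2*B
H(5)*c(-28, p) = 5*(2*(1152/11)) = 5*(2304/11) = 11520/11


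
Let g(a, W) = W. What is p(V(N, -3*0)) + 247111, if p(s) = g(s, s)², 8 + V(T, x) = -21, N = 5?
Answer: 247952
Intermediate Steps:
V(T, x) = -29 (V(T, x) = -8 - 21 = -29)
p(s) = s²
p(V(N, -3*0)) + 247111 = (-29)² + 247111 = 841 + 247111 = 247952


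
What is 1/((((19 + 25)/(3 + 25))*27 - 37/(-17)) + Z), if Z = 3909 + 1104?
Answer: 119/601855 ≈ 0.00019772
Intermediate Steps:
Z = 5013
1/((((19 + 25)/(3 + 25))*27 - 37/(-17)) + Z) = 1/((((19 + 25)/(3 + 25))*27 - 37/(-17)) + 5013) = 1/(((44/28)*27 - 37*(-1/17)) + 5013) = 1/(((44*(1/28))*27 + 37/17) + 5013) = 1/(((11/7)*27 + 37/17) + 5013) = 1/((297/7 + 37/17) + 5013) = 1/(5308/119 + 5013) = 1/(601855/119) = 119/601855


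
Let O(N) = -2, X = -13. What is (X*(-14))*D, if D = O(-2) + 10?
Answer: 1456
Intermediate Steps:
D = 8 (D = -2 + 10 = 8)
(X*(-14))*D = -13*(-14)*8 = 182*8 = 1456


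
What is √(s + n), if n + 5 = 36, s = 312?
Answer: 7*√7 ≈ 18.520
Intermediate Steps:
n = 31 (n = -5 + 36 = 31)
√(s + n) = √(312 + 31) = √343 = 7*√7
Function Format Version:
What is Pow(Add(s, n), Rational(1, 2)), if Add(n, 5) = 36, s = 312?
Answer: Mul(7, Pow(7, Rational(1, 2))) ≈ 18.520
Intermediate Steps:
n = 31 (n = Add(-5, 36) = 31)
Pow(Add(s, n), Rational(1, 2)) = Pow(Add(312, 31), Rational(1, 2)) = Pow(343, Rational(1, 2)) = Mul(7, Pow(7, Rational(1, 2)))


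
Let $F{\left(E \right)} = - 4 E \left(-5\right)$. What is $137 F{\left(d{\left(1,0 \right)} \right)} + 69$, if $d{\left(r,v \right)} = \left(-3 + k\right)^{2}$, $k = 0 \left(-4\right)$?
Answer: $24729$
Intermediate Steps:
$k = 0$
$d{\left(r,v \right)} = 9$ ($d{\left(r,v \right)} = \left(-3 + 0\right)^{2} = \left(-3\right)^{2} = 9$)
$F{\left(E \right)} = 20 E$
$137 F{\left(d{\left(1,0 \right)} \right)} + 69 = 137 \cdot 20 \cdot 9 + 69 = 137 \cdot 180 + 69 = 24660 + 69 = 24729$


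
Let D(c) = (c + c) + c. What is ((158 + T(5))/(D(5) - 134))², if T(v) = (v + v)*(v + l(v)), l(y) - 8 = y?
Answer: 114244/14161 ≈ 8.0675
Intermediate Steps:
l(y) = 8 + y
D(c) = 3*c (D(c) = 2*c + c = 3*c)
T(v) = 2*v*(8 + 2*v) (T(v) = (v + v)*(v + (8 + v)) = (2*v)*(8 + 2*v) = 2*v*(8 + 2*v))
((158 + T(5))/(D(5) - 134))² = ((158 + 4*5*(4 + 5))/(3*5 - 134))² = ((158 + 4*5*9)/(15 - 134))² = ((158 + 180)/(-119))² = (338*(-1/119))² = (-338/119)² = 114244/14161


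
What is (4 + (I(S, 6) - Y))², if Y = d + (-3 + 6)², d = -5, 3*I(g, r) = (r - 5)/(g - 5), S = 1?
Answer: 1/144 ≈ 0.0069444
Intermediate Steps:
I(g, r) = (-5 + r)/(3*(-5 + g)) (I(g, r) = ((r - 5)/(g - 5))/3 = ((-5 + r)/(-5 + g))/3 = (-5 + r)/(3*(-5 + g)))
Y = 4 (Y = -5 + (-3 + 6)² = -5 + 3² = -5 + 9 = 4)
(4 + (I(S, 6) - Y))² = (4 + ((-5 + 6)/(3*(-5 + 1)) - 1*4))² = (4 + ((⅓)*1/(-4) - 4))² = (4 + ((⅓)*(-¼)*1 - 4))² = (4 + (-1/12 - 4))² = (4 - 49/12)² = (-1/12)² = 1/144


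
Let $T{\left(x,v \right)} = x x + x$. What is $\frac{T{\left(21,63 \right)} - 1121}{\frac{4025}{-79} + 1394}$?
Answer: $- \frac{52061}{106101} \approx -0.49067$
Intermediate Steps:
$T{\left(x,v \right)} = x + x^{2}$ ($T{\left(x,v \right)} = x^{2} + x = x + x^{2}$)
$\frac{T{\left(21,63 \right)} - 1121}{\frac{4025}{-79} + 1394} = \frac{21 \left(1 + 21\right) - 1121}{\frac{4025}{-79} + 1394} = \frac{21 \cdot 22 - 1121}{4025 \left(- \frac{1}{79}\right) + 1394} = \frac{462 - 1121}{- \frac{4025}{79} + 1394} = - \frac{659}{\frac{106101}{79}} = \left(-659\right) \frac{79}{106101} = - \frac{52061}{106101}$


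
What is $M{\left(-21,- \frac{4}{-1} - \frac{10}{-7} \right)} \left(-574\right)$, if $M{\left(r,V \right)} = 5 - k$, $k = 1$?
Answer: $-2296$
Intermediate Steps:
$M{\left(r,V \right)} = 4$ ($M{\left(r,V \right)} = 5 - 1 = 4$)
$M{\left(-21,- \frac{4}{-1} - \frac{10}{-7} \right)} \left(-574\right) = 4 \left(-574\right) = -2296$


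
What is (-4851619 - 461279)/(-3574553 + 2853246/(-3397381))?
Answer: 18049938720138/12144121298939 ≈ 1.4863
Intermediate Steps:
(-4851619 - 461279)/(-3574553 + 2853246/(-3397381)) = -5312898/(-3574553 + 2853246*(-1/3397381)) = -5312898/(-3574553 - 2853246/3397381) = -5312898/(-12144121298939/3397381) = -5312898*(-3397381/12144121298939) = 18049938720138/12144121298939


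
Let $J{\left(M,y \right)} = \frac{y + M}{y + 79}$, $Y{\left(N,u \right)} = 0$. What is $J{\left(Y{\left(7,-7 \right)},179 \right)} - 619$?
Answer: $- \frac{159523}{258} \approx -618.31$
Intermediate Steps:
$J{\left(M,y \right)} = \frac{M + y}{79 + y}$
$J{\left(Y{\left(7,-7 \right)},179 \right)} - 619 = \frac{0 + 179}{79 + 179} - 619 = \frac{1}{258} \cdot 179 - 619 = \frac{179}{258} - 619 = - \frac{159523}{258}$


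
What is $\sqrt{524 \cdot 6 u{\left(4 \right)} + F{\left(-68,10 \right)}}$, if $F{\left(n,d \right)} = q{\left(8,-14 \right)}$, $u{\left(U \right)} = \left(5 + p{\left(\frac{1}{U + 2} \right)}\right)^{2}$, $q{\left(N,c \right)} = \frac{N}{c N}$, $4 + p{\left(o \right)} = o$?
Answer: $\frac{\sqrt{7548618}}{42} \approx 65.416$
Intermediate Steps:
$p{\left(o \right)} = -4 + o$
$q{\left(N,c \right)} = \frac{1}{c}$ ($q{\left(N,c \right)} = \frac{N}{N c} = N \frac{1}{N c} = \frac{1}{c}$)
$u{\left(U \right)} = \left(1 + \frac{1}{2 + U}\right)^{2}$ ($u{\left(U \right)} = \left(5 - \left(4 - \frac{1}{U + 2}\right)\right)^{2} = \left(5 - \left(4 - \frac{1}{2 + U}\right)\right)^{2} = \left(1 + \frac{1}{2 + U}\right)^{2}$)
$F{\left(n,d \right)} = - \frac{1}{14}$ ($F{\left(n,d \right)} = \frac{1}{-14} = - \frac{1}{14}$)
$\sqrt{524 \cdot 6 u{\left(4 \right)} + F{\left(-68,10 \right)}} = \sqrt{524 \cdot 6 \frac{\left(3 + 4\right)^{2}}{\left(2 + 4\right)^{2}} - \frac{1}{14}} = \sqrt{3144 \frac{7^{2}}{36} - \frac{1}{14}} = \sqrt{3144 \cdot \frac{1}{36} \cdot 49 - \frac{1}{14}} = \sqrt{3144 \cdot \frac{49}{36} - \frac{1}{14}} = \sqrt{\frac{12838}{3} - \frac{1}{14}} = \sqrt{\frac{179729}{42}} = \frac{\sqrt{7548618}}{42}$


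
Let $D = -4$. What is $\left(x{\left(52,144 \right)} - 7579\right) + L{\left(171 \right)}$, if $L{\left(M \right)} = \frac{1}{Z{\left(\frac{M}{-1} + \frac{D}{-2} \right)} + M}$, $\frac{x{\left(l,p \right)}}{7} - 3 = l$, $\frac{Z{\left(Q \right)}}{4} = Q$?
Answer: $- \frac{3632971}{505} \approx -7194.0$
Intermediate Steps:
$Z{\left(Q \right)} = 4 Q$
$x{\left(l,p \right)} = 21 + 7 l$
$L{\left(M \right)} = \frac{1}{8 - 3 M}$ ($L{\left(M \right)} = \frac{1}{4 \left(\frac{M}{-1} - \frac{4}{-2}\right) + M} = \frac{1}{4 \left(M \left(-1\right) - -2\right) + M} = \frac{1}{4 \left(- M + 2\right) + M} = \frac{1}{4 \left(2 - M\right) + M} = \frac{1}{\left(8 - 4 M\right) + M} = \frac{1}{8 - 3 M}$)
$\left(x{\left(52,144 \right)} - 7579\right) + L{\left(171 \right)} = \left(\left(21 + 7 \cdot 52\right) - 7579\right) - \frac{1}{-8 + 3 \cdot 171} = \left(\left(21 + 364\right) - 7579\right) - \frac{1}{-8 + 513} = \left(385 - 7579\right) - \frac{1}{505} = -7194 - \frac{1}{505} = - \frac{3632971}{505}$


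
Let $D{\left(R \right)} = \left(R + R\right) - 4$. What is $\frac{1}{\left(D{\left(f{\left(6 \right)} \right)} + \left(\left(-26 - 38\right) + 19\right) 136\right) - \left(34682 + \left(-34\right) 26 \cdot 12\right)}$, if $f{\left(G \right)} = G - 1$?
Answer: $- \frac{1}{30188} \approx -3.3126 \cdot 10^{-5}$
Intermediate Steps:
$f{\left(G \right)} = -1 + G$
$D{\left(R \right)} = -4 + 2 R$ ($D{\left(R \right)} = 2 R - 4 = -4 + 2 R$)
$\frac{1}{\left(D{\left(f{\left(6 \right)} \right)} + \left(\left(-26 - 38\right) + 19\right) 136\right) - \left(34682 + \left(-34\right) 26 \cdot 12\right)} = \frac{1}{\left(\left(-4 + 2 \left(-1 + 6\right)\right) + \left(\left(-26 - 38\right) + 19\right) 136\right) - \left(34682 + \left(-34\right) 26 \cdot 12\right)} = \frac{1}{\left(\left(-4 + 2 \cdot 5\right) + \left(-64 + 19\right) 136\right) - \left(34682 - 10608\right)} = \frac{1}{\left(\left(-4 + 10\right) - 6120\right) - 24074} = \frac{1}{\left(6 - 6120\right) + \left(-34682 + 10608\right)} = \frac{1}{-6114 - 24074} = \frac{1}{-30188} = - \frac{1}{30188}$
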